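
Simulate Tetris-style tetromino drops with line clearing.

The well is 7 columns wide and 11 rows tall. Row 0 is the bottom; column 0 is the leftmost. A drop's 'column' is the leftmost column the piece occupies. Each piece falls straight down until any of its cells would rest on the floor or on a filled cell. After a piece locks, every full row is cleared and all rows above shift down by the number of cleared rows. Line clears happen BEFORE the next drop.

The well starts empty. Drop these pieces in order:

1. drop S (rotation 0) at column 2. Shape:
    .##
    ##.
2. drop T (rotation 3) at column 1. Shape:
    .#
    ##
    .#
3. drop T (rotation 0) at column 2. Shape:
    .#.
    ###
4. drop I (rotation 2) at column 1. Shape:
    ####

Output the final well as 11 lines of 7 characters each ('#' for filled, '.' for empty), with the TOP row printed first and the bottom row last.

Drop 1: S rot0 at col 2 lands with bottom-row=0; cleared 0 line(s) (total 0); column heights now [0 0 1 2 2 0 0], max=2
Drop 2: T rot3 at col 1 lands with bottom-row=1; cleared 0 line(s) (total 0); column heights now [0 3 4 2 2 0 0], max=4
Drop 3: T rot0 at col 2 lands with bottom-row=4; cleared 0 line(s) (total 0); column heights now [0 3 5 6 5 0 0], max=6
Drop 4: I rot2 at col 1 lands with bottom-row=6; cleared 0 line(s) (total 0); column heights now [0 7 7 7 7 0 0], max=7

Answer: .......
.......
.......
.......
.####..
...#...
..###..
..#....
.##....
..###..
..##...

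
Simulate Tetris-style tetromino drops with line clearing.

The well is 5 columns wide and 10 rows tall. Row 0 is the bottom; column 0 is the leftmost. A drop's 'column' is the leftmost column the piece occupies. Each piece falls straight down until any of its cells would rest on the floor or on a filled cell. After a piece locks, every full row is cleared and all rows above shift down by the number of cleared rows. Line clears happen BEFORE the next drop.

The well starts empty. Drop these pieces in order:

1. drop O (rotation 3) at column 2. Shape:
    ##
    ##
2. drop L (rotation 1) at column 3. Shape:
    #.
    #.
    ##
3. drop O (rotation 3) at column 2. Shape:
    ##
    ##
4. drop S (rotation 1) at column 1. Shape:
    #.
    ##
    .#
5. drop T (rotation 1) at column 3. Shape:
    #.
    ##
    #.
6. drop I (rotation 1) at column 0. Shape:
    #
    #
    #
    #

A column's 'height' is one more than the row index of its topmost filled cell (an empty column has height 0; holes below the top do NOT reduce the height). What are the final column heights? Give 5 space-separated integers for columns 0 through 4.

Drop 1: O rot3 at col 2 lands with bottom-row=0; cleared 0 line(s) (total 0); column heights now [0 0 2 2 0], max=2
Drop 2: L rot1 at col 3 lands with bottom-row=2; cleared 0 line(s) (total 0); column heights now [0 0 2 5 3], max=5
Drop 3: O rot3 at col 2 lands with bottom-row=5; cleared 0 line(s) (total 0); column heights now [0 0 7 7 3], max=7
Drop 4: S rot1 at col 1 lands with bottom-row=7; cleared 0 line(s) (total 0); column heights now [0 10 9 7 3], max=10
Drop 5: T rot1 at col 3 lands with bottom-row=7; cleared 0 line(s) (total 0); column heights now [0 10 9 10 9], max=10
Drop 6: I rot1 at col 0 lands with bottom-row=0; cleared 0 line(s) (total 0); column heights now [4 10 9 10 9], max=10

Answer: 4 10 9 10 9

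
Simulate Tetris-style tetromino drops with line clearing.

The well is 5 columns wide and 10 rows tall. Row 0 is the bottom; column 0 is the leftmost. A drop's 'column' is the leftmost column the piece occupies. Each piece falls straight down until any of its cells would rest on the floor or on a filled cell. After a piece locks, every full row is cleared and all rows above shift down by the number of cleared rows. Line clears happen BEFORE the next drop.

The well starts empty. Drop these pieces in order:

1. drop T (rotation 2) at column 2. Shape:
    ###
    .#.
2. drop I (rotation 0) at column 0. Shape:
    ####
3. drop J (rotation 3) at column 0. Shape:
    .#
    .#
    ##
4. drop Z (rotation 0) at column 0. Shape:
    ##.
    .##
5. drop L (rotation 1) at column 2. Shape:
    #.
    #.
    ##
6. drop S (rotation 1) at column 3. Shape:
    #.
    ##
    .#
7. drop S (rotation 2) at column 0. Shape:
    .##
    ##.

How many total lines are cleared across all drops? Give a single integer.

Drop 1: T rot2 at col 2 lands with bottom-row=0; cleared 0 line(s) (total 0); column heights now [0 0 2 2 2], max=2
Drop 2: I rot0 at col 0 lands with bottom-row=2; cleared 0 line(s) (total 0); column heights now [3 3 3 3 2], max=3
Drop 3: J rot3 at col 0 lands with bottom-row=3; cleared 0 line(s) (total 0); column heights now [4 6 3 3 2], max=6
Drop 4: Z rot0 at col 0 lands with bottom-row=6; cleared 0 line(s) (total 0); column heights now [8 8 7 3 2], max=8
Drop 5: L rot1 at col 2 lands with bottom-row=7; cleared 0 line(s) (total 0); column heights now [8 8 10 8 2], max=10
Drop 6: S rot1 at col 3 lands with bottom-row=7; cleared 1 line(s) (total 1); column heights now [4 7 9 9 8], max=9
Drop 7: S rot2 at col 0 lands with bottom-row=8; cleared 0 line(s) (total 1); column heights now [9 10 10 9 8], max=10

Answer: 1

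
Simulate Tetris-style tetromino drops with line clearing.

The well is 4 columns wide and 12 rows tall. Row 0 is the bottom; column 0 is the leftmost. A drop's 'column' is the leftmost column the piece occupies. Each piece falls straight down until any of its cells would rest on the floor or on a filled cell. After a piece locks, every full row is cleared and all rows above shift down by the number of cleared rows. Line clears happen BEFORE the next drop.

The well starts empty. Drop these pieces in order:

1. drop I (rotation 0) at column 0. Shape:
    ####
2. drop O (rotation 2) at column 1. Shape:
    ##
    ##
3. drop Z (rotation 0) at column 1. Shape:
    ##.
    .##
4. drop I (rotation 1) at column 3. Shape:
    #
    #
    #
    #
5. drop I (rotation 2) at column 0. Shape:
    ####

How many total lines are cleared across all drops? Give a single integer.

Answer: 2

Derivation:
Drop 1: I rot0 at col 0 lands with bottom-row=0; cleared 1 line(s) (total 1); column heights now [0 0 0 0], max=0
Drop 2: O rot2 at col 1 lands with bottom-row=0; cleared 0 line(s) (total 1); column heights now [0 2 2 0], max=2
Drop 3: Z rot0 at col 1 lands with bottom-row=2; cleared 0 line(s) (total 1); column heights now [0 4 4 3], max=4
Drop 4: I rot1 at col 3 lands with bottom-row=3; cleared 0 line(s) (total 1); column heights now [0 4 4 7], max=7
Drop 5: I rot2 at col 0 lands with bottom-row=7; cleared 1 line(s) (total 2); column heights now [0 4 4 7], max=7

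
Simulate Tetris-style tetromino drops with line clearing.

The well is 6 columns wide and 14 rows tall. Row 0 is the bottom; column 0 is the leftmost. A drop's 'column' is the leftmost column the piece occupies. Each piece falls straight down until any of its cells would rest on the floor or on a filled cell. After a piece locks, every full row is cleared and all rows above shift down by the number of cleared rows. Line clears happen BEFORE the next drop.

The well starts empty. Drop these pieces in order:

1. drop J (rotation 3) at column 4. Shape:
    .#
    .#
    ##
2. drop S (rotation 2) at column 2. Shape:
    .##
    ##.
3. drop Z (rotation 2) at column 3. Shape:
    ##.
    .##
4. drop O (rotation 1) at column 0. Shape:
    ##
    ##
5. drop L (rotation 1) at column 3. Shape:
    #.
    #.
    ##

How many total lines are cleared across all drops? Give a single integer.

Drop 1: J rot3 at col 4 lands with bottom-row=0; cleared 0 line(s) (total 0); column heights now [0 0 0 0 1 3], max=3
Drop 2: S rot2 at col 2 lands with bottom-row=0; cleared 0 line(s) (total 0); column heights now [0 0 1 2 2 3], max=3
Drop 3: Z rot2 at col 3 lands with bottom-row=3; cleared 0 line(s) (total 0); column heights now [0 0 1 5 5 4], max=5
Drop 4: O rot1 at col 0 lands with bottom-row=0; cleared 1 line(s) (total 1); column heights now [1 1 0 4 4 3], max=4
Drop 5: L rot1 at col 3 lands with bottom-row=4; cleared 0 line(s) (total 1); column heights now [1 1 0 7 5 3], max=7

Answer: 1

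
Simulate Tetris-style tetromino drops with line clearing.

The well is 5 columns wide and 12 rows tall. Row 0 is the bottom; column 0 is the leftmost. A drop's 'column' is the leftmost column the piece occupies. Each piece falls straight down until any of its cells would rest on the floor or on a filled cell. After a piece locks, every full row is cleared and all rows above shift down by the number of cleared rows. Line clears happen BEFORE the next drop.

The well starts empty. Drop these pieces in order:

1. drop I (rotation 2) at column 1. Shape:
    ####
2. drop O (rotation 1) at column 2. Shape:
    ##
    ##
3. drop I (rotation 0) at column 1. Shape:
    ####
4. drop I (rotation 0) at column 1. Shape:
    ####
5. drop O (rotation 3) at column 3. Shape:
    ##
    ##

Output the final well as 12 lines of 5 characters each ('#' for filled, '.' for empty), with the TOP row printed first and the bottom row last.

Drop 1: I rot2 at col 1 lands with bottom-row=0; cleared 0 line(s) (total 0); column heights now [0 1 1 1 1], max=1
Drop 2: O rot1 at col 2 lands with bottom-row=1; cleared 0 line(s) (total 0); column heights now [0 1 3 3 1], max=3
Drop 3: I rot0 at col 1 lands with bottom-row=3; cleared 0 line(s) (total 0); column heights now [0 4 4 4 4], max=4
Drop 4: I rot0 at col 1 lands with bottom-row=4; cleared 0 line(s) (total 0); column heights now [0 5 5 5 5], max=5
Drop 5: O rot3 at col 3 lands with bottom-row=5; cleared 0 line(s) (total 0); column heights now [0 5 5 7 7], max=7

Answer: .....
.....
.....
.....
.....
...##
...##
.####
.####
..##.
..##.
.####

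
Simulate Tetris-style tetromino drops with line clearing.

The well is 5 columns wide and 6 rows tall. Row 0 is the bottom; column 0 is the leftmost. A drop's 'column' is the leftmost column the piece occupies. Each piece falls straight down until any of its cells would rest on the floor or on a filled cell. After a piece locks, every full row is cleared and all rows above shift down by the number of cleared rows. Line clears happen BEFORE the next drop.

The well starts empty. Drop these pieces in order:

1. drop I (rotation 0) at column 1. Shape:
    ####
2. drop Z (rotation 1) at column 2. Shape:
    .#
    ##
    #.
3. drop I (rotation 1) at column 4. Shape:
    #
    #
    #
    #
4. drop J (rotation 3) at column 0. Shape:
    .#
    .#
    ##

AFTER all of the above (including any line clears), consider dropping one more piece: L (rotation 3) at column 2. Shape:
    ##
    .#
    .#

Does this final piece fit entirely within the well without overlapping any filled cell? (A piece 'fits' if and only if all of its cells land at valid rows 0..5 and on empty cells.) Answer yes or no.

Answer: no

Derivation:
Drop 1: I rot0 at col 1 lands with bottom-row=0; cleared 0 line(s) (total 0); column heights now [0 1 1 1 1], max=1
Drop 2: Z rot1 at col 2 lands with bottom-row=1; cleared 0 line(s) (total 0); column heights now [0 1 3 4 1], max=4
Drop 3: I rot1 at col 4 lands with bottom-row=1; cleared 0 line(s) (total 0); column heights now [0 1 3 4 5], max=5
Drop 4: J rot3 at col 0 lands with bottom-row=1; cleared 0 line(s) (total 0); column heights now [2 4 3 4 5], max=5
Test piece L rot3 at col 2 (width 2): heights before test = [2 4 3 4 5]; fits = False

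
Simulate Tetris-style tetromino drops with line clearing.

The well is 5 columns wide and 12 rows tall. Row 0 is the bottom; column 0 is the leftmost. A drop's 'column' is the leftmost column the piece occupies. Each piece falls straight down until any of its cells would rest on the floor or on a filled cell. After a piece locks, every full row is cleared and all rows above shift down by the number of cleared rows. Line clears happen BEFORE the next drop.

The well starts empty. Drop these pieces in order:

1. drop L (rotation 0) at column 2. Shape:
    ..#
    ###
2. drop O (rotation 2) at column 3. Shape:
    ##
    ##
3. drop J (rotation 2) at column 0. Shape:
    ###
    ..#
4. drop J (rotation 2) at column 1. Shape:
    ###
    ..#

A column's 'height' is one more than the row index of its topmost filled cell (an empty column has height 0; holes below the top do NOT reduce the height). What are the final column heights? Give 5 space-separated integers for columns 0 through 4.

Answer: 0 5 5 5 3

Derivation:
Drop 1: L rot0 at col 2 lands with bottom-row=0; cleared 0 line(s) (total 0); column heights now [0 0 1 1 2], max=2
Drop 2: O rot2 at col 3 lands with bottom-row=2; cleared 0 line(s) (total 0); column heights now [0 0 1 4 4], max=4
Drop 3: J rot2 at col 0 lands with bottom-row=1; cleared 1 line(s) (total 1); column heights now [0 0 2 3 3], max=3
Drop 4: J rot2 at col 1 lands with bottom-row=3; cleared 0 line(s) (total 1); column heights now [0 5 5 5 3], max=5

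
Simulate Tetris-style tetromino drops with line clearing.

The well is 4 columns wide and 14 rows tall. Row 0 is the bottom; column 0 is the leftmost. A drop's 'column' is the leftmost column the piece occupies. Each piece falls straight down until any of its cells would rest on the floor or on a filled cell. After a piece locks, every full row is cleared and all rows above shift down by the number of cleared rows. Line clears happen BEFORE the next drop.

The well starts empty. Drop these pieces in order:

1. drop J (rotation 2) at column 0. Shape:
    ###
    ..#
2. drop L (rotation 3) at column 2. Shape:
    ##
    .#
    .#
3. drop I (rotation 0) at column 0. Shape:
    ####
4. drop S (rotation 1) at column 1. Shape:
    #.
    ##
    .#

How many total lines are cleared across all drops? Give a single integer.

Answer: 2

Derivation:
Drop 1: J rot2 at col 0 lands with bottom-row=0; cleared 0 line(s) (total 0); column heights now [2 2 2 0], max=2
Drop 2: L rot3 at col 2 lands with bottom-row=0; cleared 1 line(s) (total 1); column heights now [0 0 2 2], max=2
Drop 3: I rot0 at col 0 lands with bottom-row=2; cleared 1 line(s) (total 2); column heights now [0 0 2 2], max=2
Drop 4: S rot1 at col 1 lands with bottom-row=2; cleared 0 line(s) (total 2); column heights now [0 5 4 2], max=5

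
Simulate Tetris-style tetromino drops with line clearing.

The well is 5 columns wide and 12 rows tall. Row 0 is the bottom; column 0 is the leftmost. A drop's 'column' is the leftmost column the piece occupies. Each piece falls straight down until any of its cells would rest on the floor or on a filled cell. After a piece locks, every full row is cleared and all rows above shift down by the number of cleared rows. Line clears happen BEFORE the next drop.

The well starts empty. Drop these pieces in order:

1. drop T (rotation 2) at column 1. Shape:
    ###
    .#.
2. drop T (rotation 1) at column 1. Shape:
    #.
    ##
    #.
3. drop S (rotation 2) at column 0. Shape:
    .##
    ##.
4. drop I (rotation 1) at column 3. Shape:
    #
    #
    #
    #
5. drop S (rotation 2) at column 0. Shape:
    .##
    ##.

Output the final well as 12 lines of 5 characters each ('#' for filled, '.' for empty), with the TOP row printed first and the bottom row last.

Drop 1: T rot2 at col 1 lands with bottom-row=0; cleared 0 line(s) (total 0); column heights now [0 2 2 2 0], max=2
Drop 2: T rot1 at col 1 lands with bottom-row=2; cleared 0 line(s) (total 0); column heights now [0 5 4 2 0], max=5
Drop 3: S rot2 at col 0 lands with bottom-row=5; cleared 0 line(s) (total 0); column heights now [6 7 7 2 0], max=7
Drop 4: I rot1 at col 3 lands with bottom-row=2; cleared 0 line(s) (total 0); column heights now [6 7 7 6 0], max=7
Drop 5: S rot2 at col 0 lands with bottom-row=7; cleared 0 line(s) (total 0); column heights now [8 9 9 6 0], max=9

Answer: .....
.....
.....
.##..
##...
.##..
##.#.
.#.#.
.###.
.#.#.
.###.
..#..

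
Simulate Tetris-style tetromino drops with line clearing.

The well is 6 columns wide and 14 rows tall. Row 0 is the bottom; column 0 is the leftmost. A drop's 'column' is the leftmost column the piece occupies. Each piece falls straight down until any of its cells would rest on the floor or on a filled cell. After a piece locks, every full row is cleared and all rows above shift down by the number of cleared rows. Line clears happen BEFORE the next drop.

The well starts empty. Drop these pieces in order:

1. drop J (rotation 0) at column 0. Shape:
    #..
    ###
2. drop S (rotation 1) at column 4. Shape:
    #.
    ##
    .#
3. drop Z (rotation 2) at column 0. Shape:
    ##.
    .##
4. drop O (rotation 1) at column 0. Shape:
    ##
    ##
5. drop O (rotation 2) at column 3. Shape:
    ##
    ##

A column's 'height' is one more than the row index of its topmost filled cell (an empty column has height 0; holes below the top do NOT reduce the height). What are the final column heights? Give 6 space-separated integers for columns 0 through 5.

Drop 1: J rot0 at col 0 lands with bottom-row=0; cleared 0 line(s) (total 0); column heights now [2 1 1 0 0 0], max=2
Drop 2: S rot1 at col 4 lands with bottom-row=0; cleared 0 line(s) (total 0); column heights now [2 1 1 0 3 2], max=3
Drop 3: Z rot2 at col 0 lands with bottom-row=1; cleared 0 line(s) (total 0); column heights now [3 3 2 0 3 2], max=3
Drop 4: O rot1 at col 0 lands with bottom-row=3; cleared 0 line(s) (total 0); column heights now [5 5 2 0 3 2], max=5
Drop 5: O rot2 at col 3 lands with bottom-row=3; cleared 0 line(s) (total 0); column heights now [5 5 2 5 5 2], max=5

Answer: 5 5 2 5 5 2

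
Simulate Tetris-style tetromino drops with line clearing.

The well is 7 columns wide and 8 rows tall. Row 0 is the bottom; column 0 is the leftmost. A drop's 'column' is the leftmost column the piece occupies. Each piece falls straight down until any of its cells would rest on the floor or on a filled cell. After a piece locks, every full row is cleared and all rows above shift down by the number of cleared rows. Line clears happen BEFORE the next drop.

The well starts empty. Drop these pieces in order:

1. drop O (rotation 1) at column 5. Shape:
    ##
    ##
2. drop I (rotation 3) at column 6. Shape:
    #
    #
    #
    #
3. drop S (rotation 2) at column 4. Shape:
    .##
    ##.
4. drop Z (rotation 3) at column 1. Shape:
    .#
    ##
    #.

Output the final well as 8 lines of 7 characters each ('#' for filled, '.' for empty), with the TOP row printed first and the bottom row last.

Drop 1: O rot1 at col 5 lands with bottom-row=0; cleared 0 line(s) (total 0); column heights now [0 0 0 0 0 2 2], max=2
Drop 2: I rot3 at col 6 lands with bottom-row=2; cleared 0 line(s) (total 0); column heights now [0 0 0 0 0 2 6], max=6
Drop 3: S rot2 at col 4 lands with bottom-row=5; cleared 0 line(s) (total 0); column heights now [0 0 0 0 6 7 7], max=7
Drop 4: Z rot3 at col 1 lands with bottom-row=0; cleared 0 line(s) (total 0); column heights now [0 2 3 0 6 7 7], max=7

Answer: .......
.....##
....###
......#
......#
..#...#
.##..##
.#...##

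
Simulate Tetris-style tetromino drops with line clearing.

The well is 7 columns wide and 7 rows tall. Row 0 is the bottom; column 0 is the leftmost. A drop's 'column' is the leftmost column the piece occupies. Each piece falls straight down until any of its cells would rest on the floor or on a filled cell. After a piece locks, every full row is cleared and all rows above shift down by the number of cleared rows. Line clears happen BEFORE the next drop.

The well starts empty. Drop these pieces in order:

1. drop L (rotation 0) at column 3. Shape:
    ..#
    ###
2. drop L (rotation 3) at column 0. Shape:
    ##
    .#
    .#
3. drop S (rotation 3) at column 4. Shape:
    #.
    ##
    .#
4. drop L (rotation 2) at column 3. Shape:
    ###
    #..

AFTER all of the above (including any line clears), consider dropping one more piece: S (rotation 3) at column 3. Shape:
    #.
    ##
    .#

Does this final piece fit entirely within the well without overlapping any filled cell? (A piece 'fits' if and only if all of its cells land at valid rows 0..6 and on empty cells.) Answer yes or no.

Answer: no

Derivation:
Drop 1: L rot0 at col 3 lands with bottom-row=0; cleared 0 line(s) (total 0); column heights now [0 0 0 1 1 2 0], max=2
Drop 2: L rot3 at col 0 lands with bottom-row=0; cleared 0 line(s) (total 0); column heights now [3 3 0 1 1 2 0], max=3
Drop 3: S rot3 at col 4 lands with bottom-row=2; cleared 0 line(s) (total 0); column heights now [3 3 0 1 5 4 0], max=5
Drop 4: L rot2 at col 3 lands with bottom-row=4; cleared 0 line(s) (total 0); column heights now [3 3 0 6 6 6 0], max=6
Test piece S rot3 at col 3 (width 2): heights before test = [3 3 0 6 6 6 0]; fits = False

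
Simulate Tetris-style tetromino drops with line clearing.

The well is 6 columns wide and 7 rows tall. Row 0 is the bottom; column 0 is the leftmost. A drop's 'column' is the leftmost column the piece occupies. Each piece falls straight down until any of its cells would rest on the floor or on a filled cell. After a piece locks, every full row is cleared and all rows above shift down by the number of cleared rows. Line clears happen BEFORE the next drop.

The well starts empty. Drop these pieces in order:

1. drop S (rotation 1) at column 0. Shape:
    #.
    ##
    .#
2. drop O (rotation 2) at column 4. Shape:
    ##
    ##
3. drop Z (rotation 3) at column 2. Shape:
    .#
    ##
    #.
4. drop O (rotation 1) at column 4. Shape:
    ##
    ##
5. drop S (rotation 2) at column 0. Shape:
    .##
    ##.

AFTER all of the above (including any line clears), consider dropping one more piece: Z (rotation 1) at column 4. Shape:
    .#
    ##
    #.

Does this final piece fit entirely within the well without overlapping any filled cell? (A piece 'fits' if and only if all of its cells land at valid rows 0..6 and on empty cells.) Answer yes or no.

Drop 1: S rot1 at col 0 lands with bottom-row=0; cleared 0 line(s) (total 0); column heights now [3 2 0 0 0 0], max=3
Drop 2: O rot2 at col 4 lands with bottom-row=0; cleared 0 line(s) (total 0); column heights now [3 2 0 0 2 2], max=3
Drop 3: Z rot3 at col 2 lands with bottom-row=0; cleared 1 line(s) (total 1); column heights now [2 1 1 2 1 1], max=2
Drop 4: O rot1 at col 4 lands with bottom-row=1; cleared 0 line(s) (total 1); column heights now [2 1 1 2 3 3], max=3
Drop 5: S rot2 at col 0 lands with bottom-row=2; cleared 0 line(s) (total 1); column heights now [3 4 4 2 3 3], max=4
Test piece Z rot1 at col 4 (width 2): heights before test = [3 4 4 2 3 3]; fits = True

Answer: yes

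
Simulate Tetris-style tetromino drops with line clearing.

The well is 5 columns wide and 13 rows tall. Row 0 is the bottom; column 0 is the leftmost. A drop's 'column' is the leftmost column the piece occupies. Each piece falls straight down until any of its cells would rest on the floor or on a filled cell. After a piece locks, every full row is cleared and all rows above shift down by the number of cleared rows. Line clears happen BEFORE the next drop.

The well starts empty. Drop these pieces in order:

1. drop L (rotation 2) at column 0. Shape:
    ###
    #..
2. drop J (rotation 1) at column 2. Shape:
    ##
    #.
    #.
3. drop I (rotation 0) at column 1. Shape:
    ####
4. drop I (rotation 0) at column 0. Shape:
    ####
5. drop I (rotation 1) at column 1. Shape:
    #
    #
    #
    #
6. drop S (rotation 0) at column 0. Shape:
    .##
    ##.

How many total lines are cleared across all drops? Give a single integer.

Drop 1: L rot2 at col 0 lands with bottom-row=0; cleared 0 line(s) (total 0); column heights now [2 2 2 0 0], max=2
Drop 2: J rot1 at col 2 lands with bottom-row=2; cleared 0 line(s) (total 0); column heights now [2 2 5 5 0], max=5
Drop 3: I rot0 at col 1 lands with bottom-row=5; cleared 0 line(s) (total 0); column heights now [2 6 6 6 6], max=6
Drop 4: I rot0 at col 0 lands with bottom-row=6; cleared 0 line(s) (total 0); column heights now [7 7 7 7 6], max=7
Drop 5: I rot1 at col 1 lands with bottom-row=7; cleared 0 line(s) (total 0); column heights now [7 11 7 7 6], max=11
Drop 6: S rot0 at col 0 lands with bottom-row=11; cleared 0 line(s) (total 0); column heights now [12 13 13 7 6], max=13

Answer: 0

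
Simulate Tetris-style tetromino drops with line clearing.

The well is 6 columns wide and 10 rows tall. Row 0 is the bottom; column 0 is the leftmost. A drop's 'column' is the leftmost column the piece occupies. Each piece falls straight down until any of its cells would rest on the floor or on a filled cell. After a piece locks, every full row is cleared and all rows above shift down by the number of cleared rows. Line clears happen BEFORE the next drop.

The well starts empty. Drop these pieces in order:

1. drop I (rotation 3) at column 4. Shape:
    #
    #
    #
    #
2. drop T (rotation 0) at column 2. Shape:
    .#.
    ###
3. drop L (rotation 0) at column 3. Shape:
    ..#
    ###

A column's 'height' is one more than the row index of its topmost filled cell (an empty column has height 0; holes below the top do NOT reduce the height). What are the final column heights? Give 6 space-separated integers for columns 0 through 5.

Answer: 0 0 5 7 7 8

Derivation:
Drop 1: I rot3 at col 4 lands with bottom-row=0; cleared 0 line(s) (total 0); column heights now [0 0 0 0 4 0], max=4
Drop 2: T rot0 at col 2 lands with bottom-row=4; cleared 0 line(s) (total 0); column heights now [0 0 5 6 5 0], max=6
Drop 3: L rot0 at col 3 lands with bottom-row=6; cleared 0 line(s) (total 0); column heights now [0 0 5 7 7 8], max=8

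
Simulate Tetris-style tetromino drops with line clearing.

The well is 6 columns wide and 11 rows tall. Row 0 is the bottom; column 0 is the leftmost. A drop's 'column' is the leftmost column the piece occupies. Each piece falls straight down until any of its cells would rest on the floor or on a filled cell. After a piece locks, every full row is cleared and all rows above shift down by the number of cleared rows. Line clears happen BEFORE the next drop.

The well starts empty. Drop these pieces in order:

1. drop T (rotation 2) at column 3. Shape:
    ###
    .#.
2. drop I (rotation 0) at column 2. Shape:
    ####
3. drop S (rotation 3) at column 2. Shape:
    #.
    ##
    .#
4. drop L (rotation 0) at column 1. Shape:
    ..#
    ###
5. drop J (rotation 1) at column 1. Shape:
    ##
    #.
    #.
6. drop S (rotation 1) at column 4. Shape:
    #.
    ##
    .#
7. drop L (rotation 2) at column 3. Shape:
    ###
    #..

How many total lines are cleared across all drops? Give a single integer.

Drop 1: T rot2 at col 3 lands with bottom-row=0; cleared 0 line(s) (total 0); column heights now [0 0 0 2 2 2], max=2
Drop 2: I rot0 at col 2 lands with bottom-row=2; cleared 0 line(s) (total 0); column heights now [0 0 3 3 3 3], max=3
Drop 3: S rot3 at col 2 lands with bottom-row=3; cleared 0 line(s) (total 0); column heights now [0 0 6 5 3 3], max=6
Drop 4: L rot0 at col 1 lands with bottom-row=6; cleared 0 line(s) (total 0); column heights now [0 7 7 8 3 3], max=8
Drop 5: J rot1 at col 1 lands with bottom-row=7; cleared 0 line(s) (total 0); column heights now [0 10 10 8 3 3], max=10
Drop 6: S rot1 at col 4 lands with bottom-row=3; cleared 0 line(s) (total 0); column heights now [0 10 10 8 6 5], max=10
Drop 7: L rot2 at col 3 lands with bottom-row=8; cleared 0 line(s) (total 0); column heights now [0 10 10 10 10 10], max=10

Answer: 0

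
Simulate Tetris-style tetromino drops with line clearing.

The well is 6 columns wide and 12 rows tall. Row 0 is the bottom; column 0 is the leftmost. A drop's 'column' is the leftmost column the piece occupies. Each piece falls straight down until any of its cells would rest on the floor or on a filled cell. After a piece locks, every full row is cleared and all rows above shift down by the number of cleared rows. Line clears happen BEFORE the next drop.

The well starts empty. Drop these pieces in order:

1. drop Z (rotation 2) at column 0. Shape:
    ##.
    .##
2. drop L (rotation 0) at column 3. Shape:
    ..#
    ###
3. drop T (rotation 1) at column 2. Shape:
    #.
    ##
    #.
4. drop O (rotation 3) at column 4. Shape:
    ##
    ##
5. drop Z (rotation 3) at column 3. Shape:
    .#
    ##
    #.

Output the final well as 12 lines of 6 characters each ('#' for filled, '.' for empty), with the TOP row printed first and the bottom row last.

Drop 1: Z rot2 at col 0 lands with bottom-row=0; cleared 0 line(s) (total 0); column heights now [2 2 1 0 0 0], max=2
Drop 2: L rot0 at col 3 lands with bottom-row=0; cleared 0 line(s) (total 0); column heights now [2 2 1 1 1 2], max=2
Drop 3: T rot1 at col 2 lands with bottom-row=1; cleared 0 line(s) (total 0); column heights now [2 2 4 3 1 2], max=4
Drop 4: O rot3 at col 4 lands with bottom-row=2; cleared 0 line(s) (total 0); column heights now [2 2 4 3 4 4], max=4
Drop 5: Z rot3 at col 3 lands with bottom-row=3; cleared 0 line(s) (total 0); column heights now [2 2 4 5 6 4], max=6

Answer: ......
......
......
......
......
......
....#.
...##.
..####
..####
###..#
.#####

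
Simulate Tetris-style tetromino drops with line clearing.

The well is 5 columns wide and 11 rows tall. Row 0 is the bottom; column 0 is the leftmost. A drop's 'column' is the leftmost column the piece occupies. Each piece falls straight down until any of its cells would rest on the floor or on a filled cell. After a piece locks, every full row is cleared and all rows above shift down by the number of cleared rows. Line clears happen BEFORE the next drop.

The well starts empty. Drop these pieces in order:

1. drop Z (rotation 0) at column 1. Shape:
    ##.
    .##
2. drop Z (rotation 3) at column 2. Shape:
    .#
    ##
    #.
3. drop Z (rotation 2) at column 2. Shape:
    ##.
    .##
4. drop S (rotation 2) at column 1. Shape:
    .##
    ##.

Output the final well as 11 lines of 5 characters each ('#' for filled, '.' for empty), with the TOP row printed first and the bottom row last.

Drop 1: Z rot0 at col 1 lands with bottom-row=0; cleared 0 line(s) (total 0); column heights now [0 2 2 1 0], max=2
Drop 2: Z rot3 at col 2 lands with bottom-row=2; cleared 0 line(s) (total 0); column heights now [0 2 4 5 0], max=5
Drop 3: Z rot2 at col 2 lands with bottom-row=5; cleared 0 line(s) (total 0); column heights now [0 2 7 7 6], max=7
Drop 4: S rot2 at col 1 lands with bottom-row=7; cleared 0 line(s) (total 0); column heights now [0 8 9 9 6], max=9

Answer: .....
.....
..##.
.##..
..##.
...##
...#.
..##.
..#..
.##..
..##.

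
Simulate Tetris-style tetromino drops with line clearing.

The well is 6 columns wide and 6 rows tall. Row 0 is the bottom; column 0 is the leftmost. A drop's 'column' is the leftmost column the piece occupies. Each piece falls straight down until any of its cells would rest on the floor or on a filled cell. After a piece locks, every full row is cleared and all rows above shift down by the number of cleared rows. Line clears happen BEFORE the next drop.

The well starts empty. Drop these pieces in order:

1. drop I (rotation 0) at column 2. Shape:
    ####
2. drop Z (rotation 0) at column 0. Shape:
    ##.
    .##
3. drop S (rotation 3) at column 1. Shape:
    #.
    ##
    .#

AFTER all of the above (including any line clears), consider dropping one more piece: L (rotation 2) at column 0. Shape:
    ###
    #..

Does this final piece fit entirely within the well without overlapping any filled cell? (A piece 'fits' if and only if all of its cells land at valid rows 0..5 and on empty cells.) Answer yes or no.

Drop 1: I rot0 at col 2 lands with bottom-row=0; cleared 0 line(s) (total 0); column heights now [0 0 1 1 1 1], max=1
Drop 2: Z rot0 at col 0 lands with bottom-row=1; cleared 0 line(s) (total 0); column heights now [3 3 2 1 1 1], max=3
Drop 3: S rot3 at col 1 lands with bottom-row=2; cleared 0 line(s) (total 0); column heights now [3 5 4 1 1 1], max=5
Test piece L rot2 at col 0 (width 3): heights before test = [3 5 4 1 1 1]; fits = True

Answer: yes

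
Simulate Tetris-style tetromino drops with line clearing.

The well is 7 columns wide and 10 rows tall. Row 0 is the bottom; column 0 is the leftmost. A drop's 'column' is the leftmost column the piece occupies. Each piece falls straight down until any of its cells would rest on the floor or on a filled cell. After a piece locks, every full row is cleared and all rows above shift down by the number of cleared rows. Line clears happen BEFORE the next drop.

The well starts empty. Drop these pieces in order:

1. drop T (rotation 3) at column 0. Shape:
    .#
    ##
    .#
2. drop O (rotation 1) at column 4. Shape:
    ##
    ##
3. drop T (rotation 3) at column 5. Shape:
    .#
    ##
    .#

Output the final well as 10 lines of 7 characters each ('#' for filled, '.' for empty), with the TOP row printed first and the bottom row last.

Drop 1: T rot3 at col 0 lands with bottom-row=0; cleared 0 line(s) (total 0); column heights now [2 3 0 0 0 0 0], max=3
Drop 2: O rot1 at col 4 lands with bottom-row=0; cleared 0 line(s) (total 0); column heights now [2 3 0 0 2 2 0], max=3
Drop 3: T rot3 at col 5 lands with bottom-row=1; cleared 0 line(s) (total 0); column heights now [2 3 0 0 2 3 4], max=4

Answer: .......
.......
.......
.......
.......
.......
......#
.#...##
##..###
.#..##.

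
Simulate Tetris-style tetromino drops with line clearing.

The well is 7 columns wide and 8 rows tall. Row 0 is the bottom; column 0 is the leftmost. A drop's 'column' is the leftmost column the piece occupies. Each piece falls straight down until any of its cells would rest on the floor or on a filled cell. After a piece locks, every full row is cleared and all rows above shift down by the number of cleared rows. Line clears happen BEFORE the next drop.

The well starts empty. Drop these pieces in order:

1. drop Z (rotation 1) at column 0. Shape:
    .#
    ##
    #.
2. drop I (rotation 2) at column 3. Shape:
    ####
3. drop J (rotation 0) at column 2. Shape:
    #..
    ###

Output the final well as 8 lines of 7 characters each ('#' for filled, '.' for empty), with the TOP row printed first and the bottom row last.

Drop 1: Z rot1 at col 0 lands with bottom-row=0; cleared 0 line(s) (total 0); column heights now [2 3 0 0 0 0 0], max=3
Drop 2: I rot2 at col 3 lands with bottom-row=0; cleared 0 line(s) (total 0); column heights now [2 3 0 1 1 1 1], max=3
Drop 3: J rot0 at col 2 lands with bottom-row=1; cleared 0 line(s) (total 0); column heights now [2 3 3 2 2 1 1], max=3

Answer: .......
.......
.......
.......
.......
.##....
#####..
#..####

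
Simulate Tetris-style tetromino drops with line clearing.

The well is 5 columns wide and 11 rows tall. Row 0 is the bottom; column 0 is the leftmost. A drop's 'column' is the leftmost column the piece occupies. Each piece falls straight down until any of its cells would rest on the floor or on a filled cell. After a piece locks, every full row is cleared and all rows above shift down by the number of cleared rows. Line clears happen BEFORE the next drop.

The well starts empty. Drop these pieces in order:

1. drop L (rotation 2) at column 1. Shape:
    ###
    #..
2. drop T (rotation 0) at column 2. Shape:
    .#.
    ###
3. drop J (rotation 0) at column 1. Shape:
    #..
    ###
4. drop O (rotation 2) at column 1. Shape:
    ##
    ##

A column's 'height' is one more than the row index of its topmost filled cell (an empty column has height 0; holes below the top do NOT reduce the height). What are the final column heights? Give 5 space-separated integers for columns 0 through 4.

Answer: 0 8 8 5 3

Derivation:
Drop 1: L rot2 at col 1 lands with bottom-row=0; cleared 0 line(s) (total 0); column heights now [0 2 2 2 0], max=2
Drop 2: T rot0 at col 2 lands with bottom-row=2; cleared 0 line(s) (total 0); column heights now [0 2 3 4 3], max=4
Drop 3: J rot0 at col 1 lands with bottom-row=4; cleared 0 line(s) (total 0); column heights now [0 6 5 5 3], max=6
Drop 4: O rot2 at col 1 lands with bottom-row=6; cleared 0 line(s) (total 0); column heights now [0 8 8 5 3], max=8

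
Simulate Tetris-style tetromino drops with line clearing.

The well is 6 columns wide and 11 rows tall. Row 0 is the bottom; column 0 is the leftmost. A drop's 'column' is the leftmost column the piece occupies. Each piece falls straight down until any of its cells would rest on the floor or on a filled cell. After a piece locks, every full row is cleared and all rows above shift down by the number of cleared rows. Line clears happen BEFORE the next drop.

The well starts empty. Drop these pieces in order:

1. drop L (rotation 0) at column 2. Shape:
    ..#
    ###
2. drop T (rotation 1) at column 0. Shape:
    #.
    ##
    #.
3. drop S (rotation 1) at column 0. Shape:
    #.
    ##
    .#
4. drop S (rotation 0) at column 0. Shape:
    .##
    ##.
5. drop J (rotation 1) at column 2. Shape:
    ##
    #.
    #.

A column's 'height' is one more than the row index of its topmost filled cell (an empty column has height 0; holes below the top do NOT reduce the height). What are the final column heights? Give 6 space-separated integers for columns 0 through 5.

Answer: 6 7 10 10 2 0

Derivation:
Drop 1: L rot0 at col 2 lands with bottom-row=0; cleared 0 line(s) (total 0); column heights now [0 0 1 1 2 0], max=2
Drop 2: T rot1 at col 0 lands with bottom-row=0; cleared 0 line(s) (total 0); column heights now [3 2 1 1 2 0], max=3
Drop 3: S rot1 at col 0 lands with bottom-row=2; cleared 0 line(s) (total 0); column heights now [5 4 1 1 2 0], max=5
Drop 4: S rot0 at col 0 lands with bottom-row=5; cleared 0 line(s) (total 0); column heights now [6 7 7 1 2 0], max=7
Drop 5: J rot1 at col 2 lands with bottom-row=7; cleared 0 line(s) (total 0); column heights now [6 7 10 10 2 0], max=10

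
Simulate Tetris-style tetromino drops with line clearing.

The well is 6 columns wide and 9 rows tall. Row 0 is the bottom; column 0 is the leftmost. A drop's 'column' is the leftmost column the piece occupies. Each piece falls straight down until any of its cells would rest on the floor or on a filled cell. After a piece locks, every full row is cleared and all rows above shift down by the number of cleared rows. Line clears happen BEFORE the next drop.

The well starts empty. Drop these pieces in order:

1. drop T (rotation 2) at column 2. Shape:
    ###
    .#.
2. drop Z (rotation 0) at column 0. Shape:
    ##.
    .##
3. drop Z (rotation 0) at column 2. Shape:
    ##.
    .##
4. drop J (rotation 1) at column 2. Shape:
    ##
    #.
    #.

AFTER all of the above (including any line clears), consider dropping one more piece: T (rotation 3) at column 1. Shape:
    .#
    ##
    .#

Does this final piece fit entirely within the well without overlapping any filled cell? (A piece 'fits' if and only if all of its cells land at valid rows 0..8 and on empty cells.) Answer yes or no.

Drop 1: T rot2 at col 2 lands with bottom-row=0; cleared 0 line(s) (total 0); column heights now [0 0 2 2 2 0], max=2
Drop 2: Z rot0 at col 0 lands with bottom-row=2; cleared 0 line(s) (total 0); column heights now [4 4 3 2 2 0], max=4
Drop 3: Z rot0 at col 2 lands with bottom-row=2; cleared 0 line(s) (total 0); column heights now [4 4 4 4 3 0], max=4
Drop 4: J rot1 at col 2 lands with bottom-row=4; cleared 0 line(s) (total 0); column heights now [4 4 7 7 3 0], max=7
Test piece T rot3 at col 1 (width 2): heights before test = [4 4 7 7 3 0]; fits = False

Answer: no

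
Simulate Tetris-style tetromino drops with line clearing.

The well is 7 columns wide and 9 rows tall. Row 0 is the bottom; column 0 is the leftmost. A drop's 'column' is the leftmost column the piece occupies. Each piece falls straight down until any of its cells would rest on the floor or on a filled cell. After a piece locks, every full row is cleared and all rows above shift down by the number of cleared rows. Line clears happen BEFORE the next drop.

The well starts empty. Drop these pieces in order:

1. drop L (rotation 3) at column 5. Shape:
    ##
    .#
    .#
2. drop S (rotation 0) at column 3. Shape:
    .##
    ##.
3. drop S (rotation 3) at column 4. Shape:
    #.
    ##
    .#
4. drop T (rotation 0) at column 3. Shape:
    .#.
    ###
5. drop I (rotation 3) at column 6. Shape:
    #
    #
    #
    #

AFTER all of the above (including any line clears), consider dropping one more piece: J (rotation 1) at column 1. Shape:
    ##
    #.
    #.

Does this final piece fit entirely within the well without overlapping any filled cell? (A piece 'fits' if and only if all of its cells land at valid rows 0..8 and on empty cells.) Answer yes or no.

Drop 1: L rot3 at col 5 lands with bottom-row=0; cleared 0 line(s) (total 0); column heights now [0 0 0 0 0 3 3], max=3
Drop 2: S rot0 at col 3 lands with bottom-row=2; cleared 0 line(s) (total 0); column heights now [0 0 0 3 4 4 3], max=4
Drop 3: S rot3 at col 4 lands with bottom-row=4; cleared 0 line(s) (total 0); column heights now [0 0 0 3 7 6 3], max=7
Drop 4: T rot0 at col 3 lands with bottom-row=7; cleared 0 line(s) (total 0); column heights now [0 0 0 8 9 8 3], max=9
Drop 5: I rot3 at col 6 lands with bottom-row=3; cleared 0 line(s) (total 0); column heights now [0 0 0 8 9 8 7], max=9
Test piece J rot1 at col 1 (width 2): heights before test = [0 0 0 8 9 8 7]; fits = True

Answer: yes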